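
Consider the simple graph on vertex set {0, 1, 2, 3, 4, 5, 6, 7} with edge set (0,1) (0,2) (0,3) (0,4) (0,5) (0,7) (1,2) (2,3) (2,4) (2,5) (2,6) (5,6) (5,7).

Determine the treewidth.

A width-2 tree decomposition is:
Bags: B1 = {0, 2, 5}  B2 = {0, 2, 4}  B3 = {0, 5, 7}  B4 = {2, 5, 6}  B5 = {0, 1, 2}  B6 = {0, 2, 3}
Tree: B1–B2, B1–B3, B1–B4, B1–B5, B5–B6
Every bag has size at most 3, so the width is 3 − 1 = 2 and tw(G) ≤ 2. On the other hand G contains the 3-clique {0, 1, 2}. A clique must lie in a single bag of any decomposition, so no decomposition can have width below 2. The upper and lower bounds meet at 2, so that is the treewidth.

2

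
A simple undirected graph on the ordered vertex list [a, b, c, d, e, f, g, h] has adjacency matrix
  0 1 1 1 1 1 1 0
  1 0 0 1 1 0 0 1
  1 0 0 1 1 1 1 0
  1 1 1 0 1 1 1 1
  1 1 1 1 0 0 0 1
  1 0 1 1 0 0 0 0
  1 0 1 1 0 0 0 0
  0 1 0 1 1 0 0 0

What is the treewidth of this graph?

A width-3 tree decomposition is:
Bags: B1 = {a, c, d, e}  B2 = {a, c, d, g}  B3 = {a, b, d, e}  B4 = {a, c, d, f}  B5 = {b, d, e, h}
Tree: B1–B2, B1–B3, B1–B4, B3–B5
The largest bag has 4 vertices, giving width 3; this decomposition certifies tw(G) ≤ 3. Conversely, {b, d, e, h} is a clique of size 4, and the vertices of any clique must share a bag in every tree decomposition; so some bag has ≥ 4 vertices and tw(G) ≥ 3. The upper and lower bounds meet at 3, so that is the treewidth.

3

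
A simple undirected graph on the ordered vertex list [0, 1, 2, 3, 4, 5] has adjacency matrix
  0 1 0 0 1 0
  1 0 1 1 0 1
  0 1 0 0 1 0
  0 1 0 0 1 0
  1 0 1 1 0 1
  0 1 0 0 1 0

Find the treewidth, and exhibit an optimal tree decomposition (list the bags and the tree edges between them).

Treewidth 2.
One optimal decomposition is:
Bags: B1 = {1, 2, 4}  B2 = {1, 3, 4}  B3 = {1, 4, 5}  B4 = {0, 1, 4}
Tree: B1–B2, B2–B3, B3–B4

Every bag has size at most 3, so the width is 3 − 1 = 2 and tw(G) ≤ 2. The edges 2–1–3–4–2 form a cycle, so G is not a tree and its treewidth is at least 2. The upper and lower bounds meet at 2, so that is the treewidth.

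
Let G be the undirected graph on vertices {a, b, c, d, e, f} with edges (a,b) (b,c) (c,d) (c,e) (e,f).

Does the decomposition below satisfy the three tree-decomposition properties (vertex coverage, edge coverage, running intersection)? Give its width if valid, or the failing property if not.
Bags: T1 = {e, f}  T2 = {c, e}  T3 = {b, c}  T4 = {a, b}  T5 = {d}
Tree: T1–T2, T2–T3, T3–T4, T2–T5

No — edge (c,d) lies in no bag.

A tree decomposition must satisfy three properties: every vertex lies in some bag; for every edge, both endpoints lie together in some bag; and for every vertex, the bags containing it form a connected subtree. Here edge (c,d) lies in no bag, so the decomposition is invalid.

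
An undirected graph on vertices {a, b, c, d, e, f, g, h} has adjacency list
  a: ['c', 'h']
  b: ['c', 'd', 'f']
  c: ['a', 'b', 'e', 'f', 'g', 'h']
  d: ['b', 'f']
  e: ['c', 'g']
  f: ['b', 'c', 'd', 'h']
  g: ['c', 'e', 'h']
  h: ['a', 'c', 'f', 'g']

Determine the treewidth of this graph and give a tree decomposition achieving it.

Every bag has size at most 3, so the width is 3 − 1 = 2 and tw(G) ≤ 2. On the other hand G contains the 3-clique {b, d, f}. A clique must lie in a single bag of any decomposition, so no decomposition can have width below 2. Hence tw(G) = 2 exactly.

Treewidth 2.
One such decomposition:
Bags: B1 = {c, f, h}  B2 = {a, c, h}  B3 = {c, g, h}  B4 = {b, c, f}  B5 = {c, e, g}  B6 = {b, d, f}
Tree: B1–B2, B2–B3, B1–B4, B3–B5, B4–B6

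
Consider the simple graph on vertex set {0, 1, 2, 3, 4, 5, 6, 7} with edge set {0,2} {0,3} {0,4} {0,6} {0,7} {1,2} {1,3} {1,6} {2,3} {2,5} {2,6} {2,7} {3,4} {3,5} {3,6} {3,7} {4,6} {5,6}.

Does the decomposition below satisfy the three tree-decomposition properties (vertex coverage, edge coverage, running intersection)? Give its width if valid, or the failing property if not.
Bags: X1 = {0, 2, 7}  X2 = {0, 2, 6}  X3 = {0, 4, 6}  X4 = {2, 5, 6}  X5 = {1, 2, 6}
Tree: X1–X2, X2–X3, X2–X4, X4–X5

A tree decomposition must satisfy three properties: every vertex lies in some bag; for every edge, both endpoints lie together in some bag; and for every vertex, the bags containing it form a connected subtree. Here vertex 3 appears in no bag, so the decomposition is invalid.

No — vertex 3 appears in no bag.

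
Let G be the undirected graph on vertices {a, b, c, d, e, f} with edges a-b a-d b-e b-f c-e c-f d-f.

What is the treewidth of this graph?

A width-2 tree decomposition is:
Bags: B1 = {a, b, d}  B2 = {b, d, f}  B3 = {b, e, f}  B4 = {c, e, f}
Tree: B1–B2, B2–B3, B3–B4
The largest bag has 3 vertices, giving width 2; this decomposition certifies tw(G) ≤ 2. The edges a–d–f–b–a form a cycle, so G is not a tree and its treewidth is at least 2. Therefore the treewidth is 2.

2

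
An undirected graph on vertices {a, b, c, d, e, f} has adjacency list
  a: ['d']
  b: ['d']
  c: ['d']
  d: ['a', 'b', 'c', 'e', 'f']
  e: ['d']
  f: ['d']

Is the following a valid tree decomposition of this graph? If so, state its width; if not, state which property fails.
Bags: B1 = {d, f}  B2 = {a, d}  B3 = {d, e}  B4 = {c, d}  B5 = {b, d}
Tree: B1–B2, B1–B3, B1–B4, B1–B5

Yes; width 1.

Every vertex of G appears in some bag (union = {a, b, c, d, e, f}); every edge is covered by a bag; and for each vertex v the set of bags containing v is connected in the bag tree. The decomposition is therefore valid. The largest bag has 2 vertices, so the width is 1.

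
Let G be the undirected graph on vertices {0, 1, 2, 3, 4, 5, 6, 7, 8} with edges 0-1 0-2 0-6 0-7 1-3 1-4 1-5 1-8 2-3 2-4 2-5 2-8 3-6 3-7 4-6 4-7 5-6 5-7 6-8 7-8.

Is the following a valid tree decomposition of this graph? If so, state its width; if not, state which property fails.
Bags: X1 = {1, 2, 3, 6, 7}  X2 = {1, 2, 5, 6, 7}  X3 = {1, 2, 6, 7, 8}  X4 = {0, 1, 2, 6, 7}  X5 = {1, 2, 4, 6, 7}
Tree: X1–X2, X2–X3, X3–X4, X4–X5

Vertex coverage: the bags together contain {0, 1, 2, 3, 4, 5, 6, 7, 8}, the full vertex set. Edge coverage: each edge of G has both endpoints in at least one bag. Running intersection: for every vertex, the bags containing it form a connected subtree. All three properties hold, so this is a valid tree decomposition of width max|bag| − 1 = 4, and hence tw(G) ≤ 4.

Yes; width 4.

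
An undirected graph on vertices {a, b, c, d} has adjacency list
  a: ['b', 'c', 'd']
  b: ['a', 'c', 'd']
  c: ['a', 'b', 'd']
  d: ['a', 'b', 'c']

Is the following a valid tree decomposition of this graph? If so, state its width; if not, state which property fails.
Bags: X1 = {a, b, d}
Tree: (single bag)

No — vertex c appears in no bag.

A tree decomposition must satisfy three properties: every vertex lies in some bag; for every edge, both endpoints lie together in some bag; and for every vertex, the bags containing it form a connected subtree. Here vertex c appears in no bag, so the decomposition is invalid.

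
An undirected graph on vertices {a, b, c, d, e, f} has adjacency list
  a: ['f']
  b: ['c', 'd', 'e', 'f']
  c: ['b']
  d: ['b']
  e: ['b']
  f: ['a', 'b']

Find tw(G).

1

A width-1 tree decomposition is:
Bags: B1 = {b, f}  B2 = {b, c}  B3 = {b, e}  B4 = {b, d}  B5 = {a, f}
Tree: B1–B2, B1–B3, B1–B4, B1–B5
The largest bag has 2 vertices, giving width 1; this decomposition certifies tw(G) ≤ 1. G has an edge, so its treewidth is at least 1. Hence tw(G) = 1 exactly.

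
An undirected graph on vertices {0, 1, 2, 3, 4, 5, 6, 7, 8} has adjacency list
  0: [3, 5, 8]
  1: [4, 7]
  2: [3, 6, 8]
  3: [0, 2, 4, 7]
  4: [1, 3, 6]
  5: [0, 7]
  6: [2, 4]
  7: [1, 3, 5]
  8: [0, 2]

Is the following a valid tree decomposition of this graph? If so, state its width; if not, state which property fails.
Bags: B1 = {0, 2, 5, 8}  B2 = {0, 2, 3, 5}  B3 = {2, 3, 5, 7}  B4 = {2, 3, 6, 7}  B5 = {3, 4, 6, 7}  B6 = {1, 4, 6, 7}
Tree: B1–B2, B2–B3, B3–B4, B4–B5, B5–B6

Yes; width 3.

Vertex coverage: the bags together contain {0, 1, 2, 3, 4, 5, 6, 7, 8}, the full vertex set. Edge coverage: each edge of G has both endpoints in at least one bag. Running intersection: for every vertex, the bags containing it form a connected subtree. All three properties hold, so this is a valid tree decomposition of width max|bag| − 1 = 3, and hence tw(G) ≤ 3.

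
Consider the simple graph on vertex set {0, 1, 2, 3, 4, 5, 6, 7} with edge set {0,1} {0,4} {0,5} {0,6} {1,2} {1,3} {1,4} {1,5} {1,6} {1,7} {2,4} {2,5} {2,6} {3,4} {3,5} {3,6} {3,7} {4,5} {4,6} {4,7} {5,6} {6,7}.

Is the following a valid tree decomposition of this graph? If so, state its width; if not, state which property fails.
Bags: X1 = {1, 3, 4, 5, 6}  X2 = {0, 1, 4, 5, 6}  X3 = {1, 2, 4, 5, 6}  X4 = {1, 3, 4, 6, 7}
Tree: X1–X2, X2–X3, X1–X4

Yes; width 4.

Vertex coverage: the bags together contain {0, 1, 2, 3, 4, 5, 6, 7}, the full vertex set. Edge coverage: each edge of G has both endpoints in at least one bag. Running intersection: for every vertex, the bags containing it form a connected subtree. All three properties hold, so this is a valid tree decomposition of width max|bag| − 1 = 4, and hence tw(G) ≤ 4.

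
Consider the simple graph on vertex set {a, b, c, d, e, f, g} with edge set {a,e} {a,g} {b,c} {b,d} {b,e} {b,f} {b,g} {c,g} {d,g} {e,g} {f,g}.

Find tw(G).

A width-2 tree decomposition is:
Bags: B1 = {b, e, g}  B2 = {b, c, g}  B3 = {b, f, g}  B4 = {a, e, g}  B5 = {b, d, g}
Tree: B1–B2, B2–B3, B1–B4, B1–B5
The largest bag has 3 vertices, giving width 2; this decomposition certifies tw(G) ≤ 2. For the lower bound, the 3 vertices {a, e, g} are pairwise adjacent, and any tree decomposition puts a clique entirely inside one bag — forcing width ≥ 2. Hence tw(G) = 2 exactly.

2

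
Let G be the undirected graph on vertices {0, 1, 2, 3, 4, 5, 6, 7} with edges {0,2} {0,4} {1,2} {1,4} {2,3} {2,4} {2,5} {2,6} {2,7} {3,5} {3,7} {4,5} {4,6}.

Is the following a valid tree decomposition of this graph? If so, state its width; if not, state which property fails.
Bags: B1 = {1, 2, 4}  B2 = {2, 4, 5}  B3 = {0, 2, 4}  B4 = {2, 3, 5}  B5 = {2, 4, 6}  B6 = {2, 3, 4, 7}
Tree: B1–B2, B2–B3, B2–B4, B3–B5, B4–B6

A tree decomposition must satisfy three properties: every vertex lies in some bag; for every edge, both endpoints lie together in some bag; and for every vertex, the bags containing it form a connected subtree. Here bags containing vertex 4 are not connected in the tree, so the decomposition is invalid.

No — bags containing vertex 4 are not connected in the tree.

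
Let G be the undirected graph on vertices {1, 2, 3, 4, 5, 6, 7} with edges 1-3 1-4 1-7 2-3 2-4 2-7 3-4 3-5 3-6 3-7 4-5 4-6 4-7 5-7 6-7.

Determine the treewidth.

3

A width-3 tree decomposition is:
Bags: B1 = {3, 4, 6, 7}  B2 = {1, 3, 4, 7}  B3 = {2, 3, 4, 7}  B4 = {3, 4, 5, 7}
Tree: B1–B2, B1–B3, B2–B4
Each bag holds 4 vertices, so the decomposition has width 3, which upper-bounds the treewidth. Conversely, {1, 3, 4, 7} is a clique of size 4, and the vertices of any clique must share a bag in every tree decomposition; so some bag has ≥ 4 vertices and tw(G) ≥ 3. Combining the bounds, tw(G) = 3.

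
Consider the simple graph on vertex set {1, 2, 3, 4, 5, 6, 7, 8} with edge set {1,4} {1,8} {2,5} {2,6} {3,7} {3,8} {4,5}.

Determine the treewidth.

1

A width-1 tree decomposition is:
Bags: B1 = {2, 6}  B2 = {2, 5}  B3 = {4, 5}  B4 = {1, 4}  B5 = {1, 8}  B6 = {3, 8}  B7 = {3, 7}
Tree: B1–B2, B2–B3, B3–B4, B4–B5, B5–B6, B6–B7
Every bag has size at most 2, so the width is 2 − 1 = 1 and tw(G) ≤ 1. Since G has at least one edge (e.g. 6–2), it is not an edgeless graph, so tw(G) ≥ 1. Therefore the treewidth is 1.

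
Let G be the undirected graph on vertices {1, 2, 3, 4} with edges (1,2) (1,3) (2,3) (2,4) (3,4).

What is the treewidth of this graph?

A width-2 tree decomposition is:
Bags: B1 = {1, 2, 3}  B2 = {2, 3, 4}
Tree: B1–B2
The largest bag has 3 vertices, giving width 2; this decomposition certifies tw(G) ≤ 2. Conversely, {1, 2, 3} is a clique of size 3, and the vertices of any clique must share a bag in every tree decomposition; so some bag has ≥ 3 vertices and tw(G) ≥ 2. Therefore the treewidth is 2.

2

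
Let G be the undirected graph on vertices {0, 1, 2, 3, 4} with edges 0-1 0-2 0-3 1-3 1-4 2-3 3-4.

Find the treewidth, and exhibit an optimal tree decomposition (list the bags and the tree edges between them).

Treewidth 2.
Bags: B1 = {0, 1, 3}  B2 = {1, 3, 4}  B3 = {0, 2, 3}
Tree: B1–B2, B1–B3

Every bag has size at most 3, so the width is 3 − 1 = 2 and tw(G) ≤ 2. For the lower bound, the 3 vertices {0, 1, 3} are pairwise adjacent, and any tree decomposition puts a clique entirely inside one bag — forcing width ≥ 2. Therefore the treewidth is 2.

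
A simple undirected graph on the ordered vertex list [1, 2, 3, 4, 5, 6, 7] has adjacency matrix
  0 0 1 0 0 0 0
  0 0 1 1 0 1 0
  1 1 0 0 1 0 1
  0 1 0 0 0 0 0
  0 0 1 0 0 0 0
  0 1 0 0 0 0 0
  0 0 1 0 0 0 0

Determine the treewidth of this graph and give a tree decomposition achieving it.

Treewidth 1.
Bags: B1 = {2, 3}  B2 = {3, 7}  B3 = {2, 6}  B4 = {1, 3}  B5 = {3, 5}  B6 = {2, 4}
Tree: B1–B2, B1–B3, B1–B4, B2–B5, B1–B6

Each bag holds 2 vertices, so the decomposition has width 1, which upper-bounds the treewidth. G has an edge, so its treewidth is at least 1. The upper and lower bounds meet at 1, so that is the treewidth.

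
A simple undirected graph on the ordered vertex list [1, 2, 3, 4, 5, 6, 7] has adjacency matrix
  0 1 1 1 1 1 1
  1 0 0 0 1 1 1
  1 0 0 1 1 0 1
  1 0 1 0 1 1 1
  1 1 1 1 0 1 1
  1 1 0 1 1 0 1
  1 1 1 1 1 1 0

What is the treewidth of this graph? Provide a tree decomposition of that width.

Treewidth 4.
Bags: B1 = {1, 4, 5, 6, 7}  B2 = {1, 2, 5, 6, 7}  B3 = {1, 3, 4, 5, 7}
Tree: B1–B2, B1–B3

Each bag holds 5 vertices, so the decomposition has width 4, which upper-bounds the treewidth. On the other hand G contains the 5-clique {1, 2, 5, 6, 7}. A clique must lie in a single bag of any decomposition, so no decomposition can have width below 4. Therefore the treewidth is 4.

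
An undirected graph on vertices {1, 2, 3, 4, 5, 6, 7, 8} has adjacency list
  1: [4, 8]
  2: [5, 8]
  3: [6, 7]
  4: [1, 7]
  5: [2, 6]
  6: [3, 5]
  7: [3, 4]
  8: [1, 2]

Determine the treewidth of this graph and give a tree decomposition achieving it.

The largest bag has 3 vertices, giving width 2; this decomposition certifies tw(G) ≤ 2. Since 7–3–6–5–2–8–1–4–7 is a cycle in G, G is not acyclic. Forests are exactly the graphs of treewidth ≤ 1, so tw(G) ≥ 2. The upper and lower bounds meet at 2, so that is the treewidth.

Treewidth 2.
One such decomposition:
Bags: B1 = {3, 6, 7}  B2 = {5, 6, 7}  B3 = {2, 5, 7}  B4 = {2, 7, 8}  B5 = {1, 7, 8}  B6 = {1, 4, 7}
Tree: B1–B2, B2–B3, B3–B4, B4–B5, B5–B6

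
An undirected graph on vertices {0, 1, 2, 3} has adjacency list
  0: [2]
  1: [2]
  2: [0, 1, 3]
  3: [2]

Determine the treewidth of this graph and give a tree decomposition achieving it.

Treewidth 1.
Bags: B1 = {1, 2}  B2 = {0, 2}  B3 = {2, 3}
Tree: B1–B2, B1–B3

Every bag has size at most 2, so the width is 2 − 1 = 1 and tw(G) ≤ 1. Since G has at least one edge (e.g. 2–1), it is not an edgeless graph, so tw(G) ≥ 1. The upper and lower bounds meet at 1, so that is the treewidth.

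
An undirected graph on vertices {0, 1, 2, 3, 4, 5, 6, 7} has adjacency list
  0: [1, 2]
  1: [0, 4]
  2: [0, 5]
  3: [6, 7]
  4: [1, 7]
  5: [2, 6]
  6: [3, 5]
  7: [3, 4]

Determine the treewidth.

A width-2 tree decomposition is:
Bags: B1 = {3, 6, 7}  B2 = {4, 6, 7}  B3 = {1, 4, 6}  B4 = {0, 1, 6}  B5 = {0, 2, 6}  B6 = {2, 5, 6}
Tree: B1–B2, B2–B3, B3–B4, B4–B5, B5–B6
Each bag holds 3 vertices, so the decomposition has width 2, which upper-bounds the treewidth. Since 6–3–7–4–1–0–2–5–6 is a cycle in G, G is not acyclic. Forests are exactly the graphs of treewidth ≤ 1, so tw(G) ≥ 2. Hence tw(G) = 2 exactly.

2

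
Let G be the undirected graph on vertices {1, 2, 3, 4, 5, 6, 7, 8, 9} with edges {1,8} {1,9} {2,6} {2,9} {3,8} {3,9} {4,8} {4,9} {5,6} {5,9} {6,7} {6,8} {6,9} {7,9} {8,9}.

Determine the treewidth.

2

A width-2 tree decomposition is:
Bags: B1 = {6, 8, 9}  B2 = {2, 6, 9}  B3 = {3, 8, 9}  B4 = {4, 8, 9}  B5 = {5, 6, 9}  B6 = {6, 7, 9}  B7 = {1, 8, 9}
Tree: B1–B2, B1–B3, B3–B4, B1–B5, B5–B6, B1–B7
Every bag has size at most 3, so the width is 3 − 1 = 2 and tw(G) ≤ 2. On the other hand G contains the 3-clique {1, 8, 9}. A clique must lie in a single bag of any decomposition, so no decomposition can have width below 2. Therefore the treewidth is 2.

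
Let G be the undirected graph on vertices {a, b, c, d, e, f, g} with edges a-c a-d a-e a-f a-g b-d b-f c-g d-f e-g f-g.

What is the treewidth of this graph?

A width-2 tree decomposition is:
Bags: B1 = {a, f, g}  B2 = {a, e, g}  B3 = {a, d, f}  B4 = {b, d, f}  B5 = {a, c, g}
Tree: B1–B2, B1–B3, B3–B4, B1–B5
Each bag holds 3 vertices, so the decomposition has width 2, which upper-bounds the treewidth. For the lower bound, the 3 vertices {a, d, f} are pairwise adjacent, and any tree decomposition puts a clique entirely inside one bag — forcing width ≥ 2. The upper and lower bounds meet at 2, so that is the treewidth.

2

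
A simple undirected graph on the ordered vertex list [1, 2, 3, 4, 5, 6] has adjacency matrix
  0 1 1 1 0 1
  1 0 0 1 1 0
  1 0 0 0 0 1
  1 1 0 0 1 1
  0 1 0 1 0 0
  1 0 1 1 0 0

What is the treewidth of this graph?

A width-2 tree decomposition is:
Bags: B1 = {1, 4, 6}  B2 = {1, 2, 4}  B3 = {1, 3, 6}  B4 = {2, 4, 5}
Tree: B1–B2, B1–B3, B2–B4
Each bag holds 3 vertices, so the decomposition has width 2, which upper-bounds the treewidth. On the other hand G contains the 3-clique {1, 3, 6}. A clique must lie in a single bag of any decomposition, so no decomposition can have width below 2. Hence tw(G) = 2 exactly.

2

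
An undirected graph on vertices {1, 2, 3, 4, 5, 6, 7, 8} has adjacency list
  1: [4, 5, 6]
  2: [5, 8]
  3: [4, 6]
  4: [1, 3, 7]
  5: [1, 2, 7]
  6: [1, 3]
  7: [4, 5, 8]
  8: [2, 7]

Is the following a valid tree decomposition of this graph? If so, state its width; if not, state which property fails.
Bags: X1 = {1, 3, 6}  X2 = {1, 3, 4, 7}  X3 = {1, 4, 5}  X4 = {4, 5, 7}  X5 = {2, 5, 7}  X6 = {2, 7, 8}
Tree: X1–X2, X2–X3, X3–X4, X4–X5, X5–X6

No — bags containing vertex 7 are not connected in the tree.

A tree decomposition must satisfy three properties: every vertex lies in some bag; for every edge, both endpoints lie together in some bag; and for every vertex, the bags containing it form a connected subtree. Here bags containing vertex 7 are not connected in the tree, so the decomposition is invalid.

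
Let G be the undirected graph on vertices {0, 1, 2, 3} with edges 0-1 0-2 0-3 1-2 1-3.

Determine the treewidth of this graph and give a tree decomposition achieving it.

The largest bag has 3 vertices, giving width 2; this decomposition certifies tw(G) ≤ 2. For the lower bound, the 3 vertices {0, 1, 2} are pairwise adjacent, and any tree decomposition puts a clique entirely inside one bag — forcing width ≥ 2. Hence tw(G) = 2 exactly.

Treewidth 2.
One optimal decomposition is:
Bags: B1 = {0, 1, 3}  B2 = {0, 1, 2}
Tree: B1–B2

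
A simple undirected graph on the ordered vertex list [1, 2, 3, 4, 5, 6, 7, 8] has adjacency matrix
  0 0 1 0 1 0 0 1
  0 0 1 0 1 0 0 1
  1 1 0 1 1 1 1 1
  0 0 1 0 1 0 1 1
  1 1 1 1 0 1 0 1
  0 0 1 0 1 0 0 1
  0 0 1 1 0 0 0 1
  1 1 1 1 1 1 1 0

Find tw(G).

3

A width-3 tree decomposition is:
Bags: B1 = {3, 4, 5, 8}  B2 = {3, 4, 7, 8}  B3 = {2, 3, 5, 8}  B4 = {3, 5, 6, 8}  B5 = {1, 3, 5, 8}
Tree: B1–B2, B1–B3, B1–B4, B3–B5
The largest bag has 4 vertices, giving width 3; this decomposition certifies tw(G) ≤ 3. On the other hand G contains the 4-clique {1, 3, 5, 8}. A clique must lie in a single bag of any decomposition, so no decomposition can have width below 3. Hence tw(G) = 3 exactly.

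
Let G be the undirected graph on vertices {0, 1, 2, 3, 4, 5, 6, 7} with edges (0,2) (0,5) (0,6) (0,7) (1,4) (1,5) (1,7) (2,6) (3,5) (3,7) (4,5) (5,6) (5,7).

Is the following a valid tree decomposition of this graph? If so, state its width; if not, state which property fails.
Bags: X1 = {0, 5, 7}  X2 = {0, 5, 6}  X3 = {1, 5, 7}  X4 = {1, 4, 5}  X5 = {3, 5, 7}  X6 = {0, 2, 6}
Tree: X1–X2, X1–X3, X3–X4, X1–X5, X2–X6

Yes; width 2.

Checking the three conditions: (i) the bags cover all of {0, 1, 2, 3, 4, 5, 6, 7}; (ii) for each edge, some bag contains both endpoints; (iii) the bags containing any fixed vertex form a subtree. All hold, so the decomposition is valid with width 3 − 1 = 2.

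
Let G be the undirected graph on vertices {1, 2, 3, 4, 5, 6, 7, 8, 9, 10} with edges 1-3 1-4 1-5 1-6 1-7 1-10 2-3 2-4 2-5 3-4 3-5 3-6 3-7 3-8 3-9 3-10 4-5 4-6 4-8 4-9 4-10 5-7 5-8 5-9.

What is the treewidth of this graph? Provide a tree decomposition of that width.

The largest bag has 4 vertices, giving width 3; this decomposition certifies tw(G) ≤ 3. On the other hand G contains the 4-clique {1, 3, 4, 10}. A clique must lie in a single bag of any decomposition, so no decomposition can have width below 3. Combining the bounds, tw(G) = 3.

Treewidth 3.
One optimal decomposition is:
Bags: B1 = {2, 3, 4, 5}  B2 = {3, 4, 5, 9}  B3 = {1, 3, 4, 5}  B4 = {1, 3, 4, 6}  B5 = {1, 3, 4, 10}  B6 = {3, 4, 5, 8}  B7 = {1, 3, 5, 7}
Tree: B1–B2, B1–B3, B3–B4, B4–B5, B1–B6, B3–B7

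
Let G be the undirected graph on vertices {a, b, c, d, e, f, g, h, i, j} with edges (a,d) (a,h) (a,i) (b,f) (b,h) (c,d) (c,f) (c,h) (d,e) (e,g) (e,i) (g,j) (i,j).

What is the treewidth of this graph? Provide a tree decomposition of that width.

Treewidth 2.
One such decomposition:
Bags: B1 = {b, c, f}  B2 = {b, c, h}  B3 = {c, d, h}  B4 = {a, d, h}  B5 = {a, d, e}  B6 = {a, e, i}  B7 = {e, g, i}  B8 = {g, i, j}
Tree: B1–B2, B2–B3, B3–B4, B4–B5, B5–B6, B6–B7, B7–B8

The largest bag has 3 vertices, giving width 2; this decomposition certifies tw(G) ≤ 2. Since f–b–h–c–f is a cycle in G, G is not acyclic. Forests are exactly the graphs of treewidth ≤ 1, so tw(G) ≥ 2. The upper and lower bounds meet at 2, so that is the treewidth.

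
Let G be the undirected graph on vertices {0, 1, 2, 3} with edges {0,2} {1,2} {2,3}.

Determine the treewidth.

A width-1 tree decomposition is:
Bags: B1 = {1, 2}  B2 = {0, 2}  B3 = {2, 3}
Tree: B1–B2, B1–B3
Each bag holds 2 vertices, so the decomposition has width 1, which upper-bounds the treewidth. Since G has at least one edge (e.g. 1–2), it is not an edgeless graph, so tw(G) ≥ 1. Therefore the treewidth is 1.

1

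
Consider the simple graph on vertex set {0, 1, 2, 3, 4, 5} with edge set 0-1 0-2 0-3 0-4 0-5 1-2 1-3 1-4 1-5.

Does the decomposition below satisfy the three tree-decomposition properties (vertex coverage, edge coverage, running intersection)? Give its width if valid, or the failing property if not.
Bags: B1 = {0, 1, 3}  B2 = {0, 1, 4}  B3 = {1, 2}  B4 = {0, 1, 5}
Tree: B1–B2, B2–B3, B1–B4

A tree decomposition must satisfy three properties: every vertex lies in some bag; for every edge, both endpoints lie together in some bag; and for every vertex, the bags containing it form a connected subtree. Here edge (0,2) lies in no bag, so the decomposition is invalid.

No — edge (0,2) lies in no bag.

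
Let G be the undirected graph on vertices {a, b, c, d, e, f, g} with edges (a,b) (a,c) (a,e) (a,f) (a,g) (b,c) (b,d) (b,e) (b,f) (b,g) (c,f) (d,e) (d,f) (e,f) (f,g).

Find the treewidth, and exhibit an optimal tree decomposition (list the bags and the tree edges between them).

Treewidth 3.
Bags: B1 = {a, b, c, f}  B2 = {a, b, f, g}  B3 = {a, b, e, f}  B4 = {b, d, e, f}
Tree: B1–B2, B1–B3, B3–B4

The largest bag has 4 vertices, giving width 3; this decomposition certifies tw(G) ≤ 3. For the lower bound, the 4 vertices {b, d, e, f} are pairwise adjacent, and any tree decomposition puts a clique entirely inside one bag — forcing width ≥ 3. Combining the bounds, tw(G) = 3.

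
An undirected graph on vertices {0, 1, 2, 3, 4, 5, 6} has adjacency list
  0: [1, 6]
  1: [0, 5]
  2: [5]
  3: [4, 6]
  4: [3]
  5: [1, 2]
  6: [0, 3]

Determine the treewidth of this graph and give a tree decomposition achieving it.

Treewidth 1.
Bags: B1 = {2, 5}  B2 = {1, 5}  B3 = {0, 1}  B4 = {0, 6}  B5 = {3, 6}  B6 = {3, 4}
Tree: B1–B2, B2–B3, B3–B4, B4–B5, B5–B6

Each bag holds 2 vertices, so the decomposition has width 1, which upper-bounds the treewidth. Since G has at least one edge (e.g. 2–5), it is not an edgeless graph, so tw(G) ≥ 1. Hence tw(G) = 1 exactly.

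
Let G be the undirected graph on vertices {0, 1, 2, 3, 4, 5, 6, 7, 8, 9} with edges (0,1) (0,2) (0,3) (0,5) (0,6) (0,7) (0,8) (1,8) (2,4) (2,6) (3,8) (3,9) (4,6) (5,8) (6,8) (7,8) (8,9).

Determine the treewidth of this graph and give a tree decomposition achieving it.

Treewidth 2.
One such decomposition:
Bags: B1 = {0, 5, 8}  B2 = {0, 6, 8}  B3 = {0, 2, 6}  B4 = {0, 3, 8}  B5 = {0, 1, 8}  B6 = {2, 4, 6}  B7 = {3, 8, 9}  B8 = {0, 7, 8}
Tree: B1–B2, B2–B3, B1–B4, B1–B5, B3–B6, B4–B7, B4–B8

Each bag holds 3 vertices, so the decomposition has width 2, which upper-bounds the treewidth. Conversely, {0, 1, 8} is a clique of size 3, and the vertices of any clique must share a bag in every tree decomposition; so some bag has ≥ 3 vertices and tw(G) ≥ 2. Hence tw(G) = 2 exactly.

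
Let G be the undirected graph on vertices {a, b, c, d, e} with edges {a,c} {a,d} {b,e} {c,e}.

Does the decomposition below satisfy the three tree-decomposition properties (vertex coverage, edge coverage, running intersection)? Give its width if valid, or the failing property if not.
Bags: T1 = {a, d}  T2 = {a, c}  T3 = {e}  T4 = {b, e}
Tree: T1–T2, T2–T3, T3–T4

No — edge (c,e) lies in no bag.

A tree decomposition must satisfy three properties: every vertex lies in some bag; for every edge, both endpoints lie together in some bag; and for every vertex, the bags containing it form a connected subtree. Here edge (c,e) lies in no bag, so the decomposition is invalid.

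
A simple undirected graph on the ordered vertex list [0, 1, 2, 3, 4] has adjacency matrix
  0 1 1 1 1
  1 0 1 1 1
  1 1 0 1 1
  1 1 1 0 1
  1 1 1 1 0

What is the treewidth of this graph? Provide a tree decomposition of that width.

With just one bag of size 5, the width is 5 − 1 = 4, so tw(G) ≤ 4. Conversely, {0, 1, 2, 3, 4} is a clique of size 5, and the vertices of any clique must share a bag in every tree decomposition; so some bag has ≥ 5 vertices and tw(G) ≥ 4. Combining the bounds, tw(G) = 4.

Treewidth 4.
Bags: B1 = {0, 1, 2, 3, 4}
Tree: (single bag)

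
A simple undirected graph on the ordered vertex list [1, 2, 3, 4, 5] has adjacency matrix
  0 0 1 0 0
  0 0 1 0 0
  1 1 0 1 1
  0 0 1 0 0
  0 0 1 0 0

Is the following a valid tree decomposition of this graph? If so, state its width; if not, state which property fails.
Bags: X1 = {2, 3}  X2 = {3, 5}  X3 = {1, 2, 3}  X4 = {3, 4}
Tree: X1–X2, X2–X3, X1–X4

A tree decomposition must satisfy three properties: every vertex lies in some bag; for every edge, both endpoints lie together in some bag; and for every vertex, the bags containing it form a connected subtree. Here bags containing vertex 2 are not connected in the tree, so the decomposition is invalid.

No — bags containing vertex 2 are not connected in the tree.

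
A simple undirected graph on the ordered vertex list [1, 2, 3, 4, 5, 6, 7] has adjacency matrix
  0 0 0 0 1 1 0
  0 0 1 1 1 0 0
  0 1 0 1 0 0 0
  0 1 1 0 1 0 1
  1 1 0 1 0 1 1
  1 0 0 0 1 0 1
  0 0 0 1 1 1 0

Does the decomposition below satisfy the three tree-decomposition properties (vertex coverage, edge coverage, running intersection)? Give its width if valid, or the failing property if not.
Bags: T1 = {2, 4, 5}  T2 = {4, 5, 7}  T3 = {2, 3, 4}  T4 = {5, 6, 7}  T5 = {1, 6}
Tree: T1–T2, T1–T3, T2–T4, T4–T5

A tree decomposition must satisfy three properties: every vertex lies in some bag; for every edge, both endpoints lie together in some bag; and for every vertex, the bags containing it form a connected subtree. Here edge (5,1) lies in no bag, so the decomposition is invalid.

No — edge (5,1) lies in no bag.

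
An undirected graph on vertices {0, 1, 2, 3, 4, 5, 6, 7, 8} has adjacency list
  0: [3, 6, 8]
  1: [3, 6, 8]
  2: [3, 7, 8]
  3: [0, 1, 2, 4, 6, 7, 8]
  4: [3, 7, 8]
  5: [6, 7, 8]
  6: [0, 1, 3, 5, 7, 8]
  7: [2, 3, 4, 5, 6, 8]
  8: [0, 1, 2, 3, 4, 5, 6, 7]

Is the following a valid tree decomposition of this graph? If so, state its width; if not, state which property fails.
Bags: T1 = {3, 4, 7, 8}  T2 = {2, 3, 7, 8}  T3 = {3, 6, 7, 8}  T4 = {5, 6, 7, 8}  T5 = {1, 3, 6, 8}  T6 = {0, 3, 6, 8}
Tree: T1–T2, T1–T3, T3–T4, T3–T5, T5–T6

Yes; width 3.

Checking the three conditions: (i) the bags cover all of {0, 1, 2, 3, 4, 5, 6, 7, 8}; (ii) for each edge, some bag contains both endpoints; (iii) the bags containing any fixed vertex form a subtree. All hold, so the decomposition is valid with width 4 − 1 = 3.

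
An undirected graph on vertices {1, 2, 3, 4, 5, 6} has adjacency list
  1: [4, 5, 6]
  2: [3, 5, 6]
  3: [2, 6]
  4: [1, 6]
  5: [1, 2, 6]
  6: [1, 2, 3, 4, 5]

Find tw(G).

A width-2 tree decomposition is:
Bags: B1 = {1, 4, 6}  B2 = {1, 5, 6}  B3 = {2, 5, 6}  B4 = {2, 3, 6}
Tree: B1–B2, B2–B3, B3–B4
The largest bag has 3 vertices, giving width 2; this decomposition certifies tw(G) ≤ 2. For the lower bound, the 3 vertices {1, 4, 6} are pairwise adjacent, and any tree decomposition puts a clique entirely inside one bag — forcing width ≥ 2. The upper and lower bounds meet at 2, so that is the treewidth.

2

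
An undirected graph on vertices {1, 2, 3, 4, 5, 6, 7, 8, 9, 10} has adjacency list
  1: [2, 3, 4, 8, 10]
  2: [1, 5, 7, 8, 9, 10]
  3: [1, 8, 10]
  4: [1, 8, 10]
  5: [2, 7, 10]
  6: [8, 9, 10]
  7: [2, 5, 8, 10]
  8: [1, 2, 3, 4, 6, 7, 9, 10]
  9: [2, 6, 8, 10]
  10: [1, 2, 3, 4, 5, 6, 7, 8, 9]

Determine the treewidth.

3

A width-3 tree decomposition is:
Bags: B1 = {1, 4, 8, 10}  B2 = {1, 2, 8, 10}  B3 = {2, 8, 9, 10}  B4 = {2, 7, 8, 10}  B5 = {6, 8, 9, 10}  B6 = {2, 5, 7, 10}  B7 = {1, 3, 8, 10}
Tree: B1–B2, B2–B3, B3–B4, B3–B5, B4–B6, B2–B7
Every bag has size at most 4, so the width is 4 − 1 = 3 and tw(G) ≤ 3. Conversely, {1, 2, 8, 10} is a clique of size 4, and the vertices of any clique must share a bag in every tree decomposition; so some bag has ≥ 4 vertices and tw(G) ≥ 3. Therefore the treewidth is 3.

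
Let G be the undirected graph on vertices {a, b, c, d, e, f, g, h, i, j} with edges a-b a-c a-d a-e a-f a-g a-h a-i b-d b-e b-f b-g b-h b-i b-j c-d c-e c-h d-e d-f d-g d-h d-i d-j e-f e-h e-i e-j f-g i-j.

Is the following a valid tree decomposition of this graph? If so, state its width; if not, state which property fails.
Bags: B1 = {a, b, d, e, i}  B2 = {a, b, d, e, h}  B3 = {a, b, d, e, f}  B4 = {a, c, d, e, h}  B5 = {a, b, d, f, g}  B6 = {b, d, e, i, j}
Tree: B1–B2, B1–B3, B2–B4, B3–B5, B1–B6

Yes; width 4.

Checking the three conditions: (i) the bags cover all of {a, b, c, d, e, f, g, h, i, j}; (ii) for each edge, some bag contains both endpoints; (iii) the bags containing any fixed vertex form a subtree. All hold, so the decomposition is valid with width 5 − 1 = 4.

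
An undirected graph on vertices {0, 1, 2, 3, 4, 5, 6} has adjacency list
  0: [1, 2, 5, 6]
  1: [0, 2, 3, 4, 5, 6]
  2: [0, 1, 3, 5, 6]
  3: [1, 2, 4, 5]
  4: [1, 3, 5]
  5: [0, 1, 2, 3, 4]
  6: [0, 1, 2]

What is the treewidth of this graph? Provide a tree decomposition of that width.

Treewidth 3.
One such decomposition:
Bags: B1 = {0, 1, 2, 6}  B2 = {0, 1, 2, 5}  B3 = {1, 2, 3, 5}  B4 = {1, 3, 4, 5}
Tree: B1–B2, B2–B3, B3–B4

Every bag has size at most 4, so the width is 4 − 1 = 3 and tw(G) ≤ 3. For the lower bound, the 4 vertices {0, 1, 2, 5} are pairwise adjacent, and any tree decomposition puts a clique entirely inside one bag — forcing width ≥ 3. The upper and lower bounds meet at 3, so that is the treewidth.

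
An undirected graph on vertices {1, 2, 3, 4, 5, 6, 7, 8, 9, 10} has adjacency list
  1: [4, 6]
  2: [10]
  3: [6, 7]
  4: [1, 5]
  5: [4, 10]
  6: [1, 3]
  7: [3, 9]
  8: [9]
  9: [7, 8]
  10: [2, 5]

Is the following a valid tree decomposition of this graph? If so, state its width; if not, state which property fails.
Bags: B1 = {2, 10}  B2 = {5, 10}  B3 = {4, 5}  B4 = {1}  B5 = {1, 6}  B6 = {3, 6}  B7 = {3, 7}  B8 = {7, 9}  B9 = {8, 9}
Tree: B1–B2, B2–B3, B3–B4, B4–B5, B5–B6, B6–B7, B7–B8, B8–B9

No — edge (4,1) lies in no bag.

A tree decomposition must satisfy three properties: every vertex lies in some bag; for every edge, both endpoints lie together in some bag; and for every vertex, the bags containing it form a connected subtree. Here edge (4,1) lies in no bag, so the decomposition is invalid.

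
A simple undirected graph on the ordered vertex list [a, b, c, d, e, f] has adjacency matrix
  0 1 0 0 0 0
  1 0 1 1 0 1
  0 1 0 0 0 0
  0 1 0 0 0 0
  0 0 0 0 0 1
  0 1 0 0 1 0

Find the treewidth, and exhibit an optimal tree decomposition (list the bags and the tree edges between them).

Each bag holds 2 vertices, so the decomposition has width 1, which upper-bounds the treewidth. G has an edge, so its treewidth is at least 1. Therefore the treewidth is 1.

Treewidth 1.
Bags: B1 = {b, d}  B2 = {b, f}  B3 = {b, c}  B4 = {a, b}  B5 = {e, f}
Tree: B1–B2, B2–B3, B3–B4, B2–B5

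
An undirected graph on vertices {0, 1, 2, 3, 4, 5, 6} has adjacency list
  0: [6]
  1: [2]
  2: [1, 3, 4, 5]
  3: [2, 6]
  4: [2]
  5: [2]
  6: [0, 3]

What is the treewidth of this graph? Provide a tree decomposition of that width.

Every bag has size at most 2, so the width is 2 − 1 = 1 and tw(G) ≤ 1. Any graph with an edge has treewidth ≥ 1, and G has the edge 2–4. Hence tw(G) = 1 exactly.

Treewidth 1.
Bags: B1 = {2, 4}  B2 = {2, 3}  B3 = {3, 6}  B4 = {0, 6}  B5 = {2, 5}  B6 = {1, 2}
Tree: B1–B2, B2–B3, B3–B4, B1–B5, B1–B6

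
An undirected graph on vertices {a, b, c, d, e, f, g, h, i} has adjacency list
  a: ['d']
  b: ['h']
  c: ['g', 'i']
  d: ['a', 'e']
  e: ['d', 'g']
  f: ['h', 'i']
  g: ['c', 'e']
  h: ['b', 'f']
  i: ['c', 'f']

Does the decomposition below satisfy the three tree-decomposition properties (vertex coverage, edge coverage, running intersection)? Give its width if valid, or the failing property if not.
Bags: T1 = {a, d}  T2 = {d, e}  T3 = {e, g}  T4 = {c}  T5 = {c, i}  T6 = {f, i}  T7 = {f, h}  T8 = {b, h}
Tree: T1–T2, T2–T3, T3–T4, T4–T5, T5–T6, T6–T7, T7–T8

A tree decomposition must satisfy three properties: every vertex lies in some bag; for every edge, both endpoints lie together in some bag; and for every vertex, the bags containing it form a connected subtree. Here edge (g,c) lies in no bag, so the decomposition is invalid.

No — edge (g,c) lies in no bag.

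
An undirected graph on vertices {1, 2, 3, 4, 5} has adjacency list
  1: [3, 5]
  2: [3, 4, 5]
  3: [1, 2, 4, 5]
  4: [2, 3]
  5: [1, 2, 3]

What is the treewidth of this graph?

A width-2 tree decomposition is:
Bags: B1 = {2, 3, 5}  B2 = {1, 3, 5}  B3 = {2, 3, 4}
Tree: B1–B2, B1–B3
Each bag holds 3 vertices, so the decomposition has width 2, which upper-bounds the treewidth. For the lower bound, the 3 vertices {1, 3, 5} are pairwise adjacent, and any tree decomposition puts a clique entirely inside one bag — forcing width ≥ 2. The upper and lower bounds meet at 2, so that is the treewidth.

2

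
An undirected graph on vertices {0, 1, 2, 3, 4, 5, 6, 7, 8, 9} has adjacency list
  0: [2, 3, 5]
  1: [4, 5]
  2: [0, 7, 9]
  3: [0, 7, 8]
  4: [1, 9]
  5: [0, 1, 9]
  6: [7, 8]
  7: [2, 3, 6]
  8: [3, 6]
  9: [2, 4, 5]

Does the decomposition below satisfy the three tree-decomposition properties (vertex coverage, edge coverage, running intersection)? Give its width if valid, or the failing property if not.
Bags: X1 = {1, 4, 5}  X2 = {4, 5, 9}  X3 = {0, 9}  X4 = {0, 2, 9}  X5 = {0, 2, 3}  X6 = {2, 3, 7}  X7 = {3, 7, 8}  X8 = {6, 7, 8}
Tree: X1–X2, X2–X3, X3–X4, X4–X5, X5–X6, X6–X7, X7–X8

A tree decomposition must satisfy three properties: every vertex lies in some bag; for every edge, both endpoints lie together in some bag; and for every vertex, the bags containing it form a connected subtree. Here edge (5,0) lies in no bag, so the decomposition is invalid.

No — edge (5,0) lies in no bag.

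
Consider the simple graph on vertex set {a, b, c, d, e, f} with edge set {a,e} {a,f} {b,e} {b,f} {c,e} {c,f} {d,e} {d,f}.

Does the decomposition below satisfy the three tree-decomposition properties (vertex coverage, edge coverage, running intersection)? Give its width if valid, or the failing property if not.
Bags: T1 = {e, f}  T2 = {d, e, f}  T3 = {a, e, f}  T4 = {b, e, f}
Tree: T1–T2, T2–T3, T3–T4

No — vertex c appears in no bag.

A tree decomposition must satisfy three properties: every vertex lies in some bag; for every edge, both endpoints lie together in some bag; and for every vertex, the bags containing it form a connected subtree. Here vertex c appears in no bag, so the decomposition is invalid.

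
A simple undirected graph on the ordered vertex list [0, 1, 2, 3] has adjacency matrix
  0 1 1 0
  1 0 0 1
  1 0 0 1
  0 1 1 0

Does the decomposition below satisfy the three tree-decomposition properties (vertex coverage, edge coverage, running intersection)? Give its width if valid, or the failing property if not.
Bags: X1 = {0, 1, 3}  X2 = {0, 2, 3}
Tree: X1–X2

Yes; width 2.

Checking the three conditions: (i) the bags cover all of {0, 1, 2, 3}; (ii) for each edge, some bag contains both endpoints; (iii) the bags containing any fixed vertex form a subtree. All hold, so the decomposition is valid with width 3 − 1 = 2.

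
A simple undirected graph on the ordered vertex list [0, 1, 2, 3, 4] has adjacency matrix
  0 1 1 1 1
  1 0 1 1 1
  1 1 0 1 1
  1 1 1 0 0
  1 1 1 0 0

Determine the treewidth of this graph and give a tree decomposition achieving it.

Treewidth 3.
Bags: B1 = {0, 1, 2, 3}  B2 = {0, 1, 2, 4}
Tree: B1–B2

The largest bag has 4 vertices, giving width 3; this decomposition certifies tw(G) ≤ 3. For the lower bound, the 4 vertices {0, 1, 2, 3} are pairwise adjacent, and any tree decomposition puts a clique entirely inside one bag — forcing width ≥ 3. Therefore the treewidth is 3.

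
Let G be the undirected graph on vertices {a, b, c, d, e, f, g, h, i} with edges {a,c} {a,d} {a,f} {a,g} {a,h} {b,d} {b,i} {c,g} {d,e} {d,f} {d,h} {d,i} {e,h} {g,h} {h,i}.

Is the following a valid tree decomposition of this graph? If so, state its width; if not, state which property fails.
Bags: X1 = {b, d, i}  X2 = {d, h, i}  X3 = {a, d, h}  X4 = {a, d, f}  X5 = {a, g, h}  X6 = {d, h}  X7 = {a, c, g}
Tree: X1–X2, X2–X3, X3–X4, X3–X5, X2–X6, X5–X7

A tree decomposition must satisfy three properties: every vertex lies in some bag; for every edge, both endpoints lie together in some bag; and for every vertex, the bags containing it form a connected subtree. Here vertex e appears in no bag, so the decomposition is invalid.

No — vertex e appears in no bag.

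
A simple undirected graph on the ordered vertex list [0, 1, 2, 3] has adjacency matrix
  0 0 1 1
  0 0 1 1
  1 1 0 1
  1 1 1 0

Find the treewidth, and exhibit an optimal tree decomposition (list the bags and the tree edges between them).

Each bag holds 3 vertices, so the decomposition has width 2, which upper-bounds the treewidth. On the other hand G contains the 3-clique {0, 2, 3}. A clique must lie in a single bag of any decomposition, so no decomposition can have width below 2. Combining the bounds, tw(G) = 2.

Treewidth 2.
Bags: B1 = {1, 2, 3}  B2 = {0, 2, 3}
Tree: B1–B2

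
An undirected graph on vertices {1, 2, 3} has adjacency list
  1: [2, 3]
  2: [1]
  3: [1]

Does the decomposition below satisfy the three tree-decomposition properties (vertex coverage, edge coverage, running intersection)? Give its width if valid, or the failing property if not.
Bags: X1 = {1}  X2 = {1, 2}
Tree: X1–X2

No — vertex 3 appears in no bag.

A tree decomposition must satisfy three properties: every vertex lies in some bag; for every edge, both endpoints lie together in some bag; and for every vertex, the bags containing it form a connected subtree. Here vertex 3 appears in no bag, so the decomposition is invalid.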